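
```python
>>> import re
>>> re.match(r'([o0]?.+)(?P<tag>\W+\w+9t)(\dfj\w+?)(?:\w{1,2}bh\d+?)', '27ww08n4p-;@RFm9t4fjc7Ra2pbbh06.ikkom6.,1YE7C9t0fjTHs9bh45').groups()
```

('27ww08n4p-;@RFm9t4fjc7Ra2pbbh06.ikkom6.', ',1YE7C9t', '0fjTH')

Pattern: optionally one of [o0], then one or more of any character (captured); then one or more of a non-word character, then one or more of a word character, then the literal '9t' (captured as 'tag'); then a digit, then the literal 'fj', then one or more of a word character (lazy) (captured); then 1 to 2 of a word character, then the literal 'bh', then one or more of a digit (lazy) (non-capturing group).
Because the quantifier is non-greedy, it stops expanding at the earliest point where the rest of the pattern can succeed.
`match` is anchored at position 0; if the pattern doesn't fit there, it returns None.
The match spans [0:57] → '27ww08n4p-;@RFm9t4fjc7Ra2pbbh06.ikkom6.,1YE7C9t0fjTHs9bh4'.
Captured: group 1 = '27ww08n4p-;@RFm9t4fjc7Ra2pbbh06.ikkom6.', group 2 = ',1YE7C9t', group 3 = '0fjTH'.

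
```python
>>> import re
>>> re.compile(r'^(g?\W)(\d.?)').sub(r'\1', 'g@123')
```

Pattern: anchored at the start of the string; then optionally the literal 'g', then a non-word character (captured); then a digit, then optionally any character (captured).
Matches: at [0:4] → 'g@12'.
`\1` in the replacement pulls in group 1's text for each match.

'g@3'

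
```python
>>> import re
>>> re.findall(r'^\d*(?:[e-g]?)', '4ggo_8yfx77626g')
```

['4g']

This matches anchored at the start of the string; then zero or more of a digit; then optionally a character in [e-g] (non-capturing group).
No capturing groups, so `findall` returns the 1 full match string.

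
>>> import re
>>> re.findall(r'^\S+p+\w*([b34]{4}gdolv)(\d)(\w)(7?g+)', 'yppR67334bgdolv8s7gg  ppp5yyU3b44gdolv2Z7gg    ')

[('334bgdolv', '8', 's', '7gg')]

The pattern matches anchored at the start of the string; then one or more of a non-whitespace character; then one or more of a literal 'p', then zero or more of a word character; then exactly 4 of one of [b34], then the literal 'gdo', then the literal 'lv' (captured); then a digit (captured); then a word character (captured); then optionally a literal '7', then one or more of the literal 'g' (captured).
Walking the string: at [0:20] match 'yppR67334bgdolv8s7gg', groups = ('334bgdolv', '8', 's', '7gg').
Multiple groups make `findall` return tuples — one 4-tuple for the one match.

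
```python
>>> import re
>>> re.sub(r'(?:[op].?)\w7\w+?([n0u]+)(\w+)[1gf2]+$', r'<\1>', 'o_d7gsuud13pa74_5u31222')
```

'<uu>'

Lazy quantifiers expand one character at a time until the remainder of the pattern can match.
The replacement refers to a captured group, so each match is rewritten using its own captured text.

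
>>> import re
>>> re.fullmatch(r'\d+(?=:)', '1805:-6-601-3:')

None

The lookaround is zero-width — it requires the adjacent text to match without consuming it, so the asserted text isn't part of the match.
`re.fullmatch` requires the pattern to consume the entire string.
Here there's no way to consume every character, so the call returns None.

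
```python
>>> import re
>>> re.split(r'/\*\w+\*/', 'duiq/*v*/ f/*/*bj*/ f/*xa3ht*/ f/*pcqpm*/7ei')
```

Matches to split on: at [4:9] → '/*v*/'; at [13:19] → '/*bj*/'; at [21:30] → '/*xa3ht*/'; at [32:41] → '/*pcqpm*/'.
Each match becomes a cut point; 5 segments remain.

['duiq', ' f/*', ' f', ' f', '7ei']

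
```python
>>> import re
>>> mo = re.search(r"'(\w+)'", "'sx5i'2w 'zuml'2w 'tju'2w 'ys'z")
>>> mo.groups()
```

`search` walks the string left to right and returns the first match it finds.
The match spans [0:6] → "'sx5i'".
Captured: group 1 = 'sx5i'.

('sx5i',)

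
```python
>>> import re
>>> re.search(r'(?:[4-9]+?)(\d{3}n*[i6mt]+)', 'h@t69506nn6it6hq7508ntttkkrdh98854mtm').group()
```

'69506'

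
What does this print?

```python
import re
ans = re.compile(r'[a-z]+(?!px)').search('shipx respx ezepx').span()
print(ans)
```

(0, 5)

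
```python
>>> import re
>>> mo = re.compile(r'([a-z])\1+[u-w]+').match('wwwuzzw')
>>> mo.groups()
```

`\1` is not a pattern — it's the concrete string captured by group 1, re-applied verbatim.
`re.match` won't scan ahead — the pattern has to work from the very first character.
The match spans [0:4] → 'wwwu'.
Captured: group 1 = 'w'.

('w',)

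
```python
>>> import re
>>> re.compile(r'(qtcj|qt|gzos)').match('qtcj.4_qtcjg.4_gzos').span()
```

(0, 4)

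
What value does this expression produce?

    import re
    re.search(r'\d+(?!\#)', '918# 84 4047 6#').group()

'91'

`(?!…)`/`(?<!…)` only lets a position through if the neighbouring text does NOT match; no characters are consumed.
`re.search` scans for the first position where the pattern succeeds.
The match spans [0:2] → '91'.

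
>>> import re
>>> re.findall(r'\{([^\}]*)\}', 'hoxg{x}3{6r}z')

`findall` collects group 1 from each match (2 total).

['x', '6r']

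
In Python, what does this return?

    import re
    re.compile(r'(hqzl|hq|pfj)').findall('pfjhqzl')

`|` is ordered: at each position the engine commits to the first alternative that works.
Matches: at [0:3] match 'pfj', group 1 = 'pfj'; at [3:7] match 'hqzl', group 1 = 'hqzl'.
One capturing group, so `findall` returns just the captured substring from each match — 2 in all.

['pfj', 'hqzl']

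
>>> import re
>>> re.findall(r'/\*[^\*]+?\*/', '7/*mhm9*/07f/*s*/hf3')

No capturing groups, so `findall` returns the 2 full match strings.

['/*mhm9*/', '/*s*/']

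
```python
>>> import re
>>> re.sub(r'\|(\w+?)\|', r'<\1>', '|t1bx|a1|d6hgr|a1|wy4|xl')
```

'<t1bx>a1<d6hgr>a1<wy4>xl'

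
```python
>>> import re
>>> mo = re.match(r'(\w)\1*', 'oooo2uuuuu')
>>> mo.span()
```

(0, 4)

`\1` has to match the exact text group 1 already captured.
`match` is anchored at position 0; if the pattern doesn't fit there, it returns None.
The match spans [0:4] → 'oooo'.
Captured: group 1 = 'o'.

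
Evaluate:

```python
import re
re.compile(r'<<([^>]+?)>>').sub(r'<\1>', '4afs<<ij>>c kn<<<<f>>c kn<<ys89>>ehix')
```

'4afs<ij>c kn<<<f>c kn<ys89>ehix'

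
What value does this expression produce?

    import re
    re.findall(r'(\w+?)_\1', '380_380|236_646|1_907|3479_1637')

['380', '6']

After group 1 captures some text, `\1` only succeeds where that same text appears again.
`findall` collects group 1 from each match (2 total).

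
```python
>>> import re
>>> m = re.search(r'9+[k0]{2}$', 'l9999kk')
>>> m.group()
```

The pattern matches one or more of a literal '9'; then exactly 2 of one of [k0]; then anchored at the end.
`search` walks the string left to right and returns the first match it finds.
The match spans [1:7] → '9999kk'.

'9999kk'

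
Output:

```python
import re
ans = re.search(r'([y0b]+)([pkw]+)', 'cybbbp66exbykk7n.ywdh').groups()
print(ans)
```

The match spans [1:6] → 'ybbbp'.
Captured: group 1 = 'ybbb', group 2 = 'p'.

('ybbb', 'p')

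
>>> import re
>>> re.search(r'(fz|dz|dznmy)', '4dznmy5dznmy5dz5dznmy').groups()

('dz',)

The match spans [1:3] → 'dz'.
Captured: group 1 = 'dz'.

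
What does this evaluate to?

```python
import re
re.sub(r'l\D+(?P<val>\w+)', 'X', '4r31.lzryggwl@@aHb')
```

'4r31.X'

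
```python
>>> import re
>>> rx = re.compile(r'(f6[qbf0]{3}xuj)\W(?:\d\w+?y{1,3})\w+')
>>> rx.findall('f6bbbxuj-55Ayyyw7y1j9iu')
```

['f6bbbxuj']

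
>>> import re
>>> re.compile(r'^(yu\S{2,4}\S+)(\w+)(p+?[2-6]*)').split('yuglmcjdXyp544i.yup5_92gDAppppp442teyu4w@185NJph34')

['', 'yuglmcjdXyp544i.yup5_92gDAppppp442teyu4w@185N', 'J', 'p', 'h34']

The group in the pattern means `split` returns the separators' captures alongside the pieces.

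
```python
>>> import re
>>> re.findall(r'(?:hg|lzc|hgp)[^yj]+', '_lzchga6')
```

`findall` yields the raw match text (1 of them) because the pattern has no groups.

['lzchga6']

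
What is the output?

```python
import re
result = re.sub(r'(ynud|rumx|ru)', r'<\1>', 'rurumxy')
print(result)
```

`|` is ordered: at each position the engine commits to the first alternative that works.
Matches: at [0:2] → 'ru'; at [2:6] → 'rumx'.
The replacement refers to a captured group, so each match is rewritten using its own captured text.

<ru><rumx>y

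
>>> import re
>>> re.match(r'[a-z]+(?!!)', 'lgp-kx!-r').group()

'lgp'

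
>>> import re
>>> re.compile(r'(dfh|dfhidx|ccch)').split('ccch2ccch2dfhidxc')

The regex engine tests alternatives in the order written; an earlier branch that matches wins even if a later one would match more.
Matches to split on: at [0:4] → 'ccch'; at [5:9] → 'ccch'; at [10:13] → 'dfh'.
Because the pattern has a capturing group, `split` also inserts each captured text between the pieces.

['', 'ccch', '2', 'ccch', '2', 'dfh', 'idxc']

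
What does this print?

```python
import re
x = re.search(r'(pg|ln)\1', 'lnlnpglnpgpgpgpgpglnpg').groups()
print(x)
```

('ln',)

A backreference is literal: `\1` must see the identical characters the first group matched.
`search` walks the string left to right and returns the first match it finds.
The match spans [0:4] → 'lnln'.
Captured: group 1 = 'ln'.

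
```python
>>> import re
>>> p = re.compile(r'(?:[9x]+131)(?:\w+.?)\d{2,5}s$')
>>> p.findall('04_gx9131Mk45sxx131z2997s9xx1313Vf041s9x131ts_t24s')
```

['x9131Mk45sxx131z2997s9xx1313Vf041s9x131ts_t24s']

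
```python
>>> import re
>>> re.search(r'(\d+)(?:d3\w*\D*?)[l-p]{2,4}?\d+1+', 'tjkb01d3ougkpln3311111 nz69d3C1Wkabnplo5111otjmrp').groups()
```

The match spans [4:22] → '01d3ougkpln3311111'.
Captured: group 1 = '01'.

('01',)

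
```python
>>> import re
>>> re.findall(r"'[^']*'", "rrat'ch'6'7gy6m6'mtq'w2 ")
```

Walking the string: at [4:8] → "'ch'"; at [9:17] → "'7gy6m6'".
Since nothing is captured, `findall` lists the 2 matched substrings directly.

["'ch'", "'7gy6m6'"]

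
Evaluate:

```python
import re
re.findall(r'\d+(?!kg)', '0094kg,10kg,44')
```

['009', '1', '44']

The negative lookahead/lookbehind blocks any match where the forbidden context is present.
Walking the string: at [0:3] → '009'; at [7:8] → '1'; at [12:14] → '44'.
With no groups in the pattern, `findall` gives back each whole match — 3 here.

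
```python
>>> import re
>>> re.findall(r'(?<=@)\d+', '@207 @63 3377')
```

['207', '63']

Because the assertion is zero-width, the text it checks is not consumed and won't appear in the result.
Scanning left to right: at [1:4] → '207'; at [6:8] → '63'.
Since nothing is captured, `findall` lists the 2 matched substrings directly.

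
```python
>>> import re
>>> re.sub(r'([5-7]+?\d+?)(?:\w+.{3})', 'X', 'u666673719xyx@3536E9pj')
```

Each match is replaced by 'X'.

'uX36E9pj'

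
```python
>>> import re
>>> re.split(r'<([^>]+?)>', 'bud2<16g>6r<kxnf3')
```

['bud2', '16g', '6r<kxnf3']

`re.split` interleaves the captured-group text with the surrounding fragments.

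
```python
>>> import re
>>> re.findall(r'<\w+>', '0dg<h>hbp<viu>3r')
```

['<h>', '<viu>']

Matches: at [3:6] → '<h>'; at [9:14] → '<viu>'.
`findall` yields the raw match text (2 of them) because the pattern has no groups.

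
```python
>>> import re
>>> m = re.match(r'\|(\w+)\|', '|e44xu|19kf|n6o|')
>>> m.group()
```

'|e44xu|'

With `match`, the pattern is implicitly anchored at the beginning.
The match spans [0:7] → '|e44xu|'.
Captured: group 1 = 'e44xu'.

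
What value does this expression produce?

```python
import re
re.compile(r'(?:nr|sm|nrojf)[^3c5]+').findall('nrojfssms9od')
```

Walking the string: at [0:12] → 'nrojfssms9od'.
Since nothing is captured, `findall` lists the 1 matched substring directly.

['nrojfssms9od']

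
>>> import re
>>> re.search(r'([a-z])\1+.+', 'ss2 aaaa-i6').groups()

('s',)

A backreference is literal: `\1` must see the identical characters the first group matched.
`re.search` scans for the first position where the pattern succeeds.
The match spans [0:11] → 'ss2 aaaa-i6'.
Captured: group 1 = 's'.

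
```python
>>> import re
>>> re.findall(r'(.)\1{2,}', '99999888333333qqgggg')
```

['9', '8', '3', 'g']

`\1` is not a pattern — it's the concrete string captured by group 1, re-applied verbatim.
`findall` collects group 1 from each match (4 total).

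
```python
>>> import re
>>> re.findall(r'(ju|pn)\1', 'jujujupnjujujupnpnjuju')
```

['ju', 'ju', 'pn', 'ju']

`\1` is not a pattern — it's the concrete string captured by group 1, re-applied verbatim.
Walking the string: at [0:4] match 'juju', group 1 = 'ju'; at [8:12] match 'juju', group 1 = 'ju'; at [14:18] match 'pnpn', group 1 = 'pn'; at [18:22] match 'juju', group 1 = 'ju'.
Because there's exactly one group, `findall` drops the full match and keeps group 1 from each hit.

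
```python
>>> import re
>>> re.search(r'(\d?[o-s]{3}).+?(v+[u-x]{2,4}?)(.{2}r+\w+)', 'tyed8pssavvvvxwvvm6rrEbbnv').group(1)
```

This matches optionally a digit, then exactly 3 of a character in [o-s] (captured); then one or more of any character (lazy); then one or more of the literal 'v', then 2 to 4 of a character in [u-x] (lazy) (captured); then exactly 2 of any character, then one or more of the literal 'r', then one or more of a word character (captured).
Unlike `match`, `search` isn't anchored — it looks for the pattern anywhere in the string.
The match spans [4:26] → '8pssavvvvxwvvm6rrEbbnv'.
Captured: group 1 = '8pss', group 2 = 'vvvvxwvv', group 3 = 'm6rrEbbnv'.

'8pss'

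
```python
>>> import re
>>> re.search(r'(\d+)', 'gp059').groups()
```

('059',)

The pattern matches one or more of a digit (captured).
`re.search` scans for the first position where the pattern succeeds.
The match spans [2:5] → '059'.
Captured: group 1 = '059'.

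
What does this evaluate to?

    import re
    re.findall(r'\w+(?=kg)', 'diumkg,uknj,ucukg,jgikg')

['dium', 'ucu', 'jgi']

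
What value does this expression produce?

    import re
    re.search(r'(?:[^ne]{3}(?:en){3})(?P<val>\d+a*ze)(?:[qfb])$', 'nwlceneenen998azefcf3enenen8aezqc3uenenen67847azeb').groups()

The match spans [32:50] → 'c3uenenen67847azeb'.
Captured: group 1 = '67847aze'.

('67847aze',)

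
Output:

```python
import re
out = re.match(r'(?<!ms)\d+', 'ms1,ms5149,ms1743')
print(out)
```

`re.match` won't scan ahead — the pattern has to work from the very first character.
Here position 0 doesn't satisfy it, so the call returns None.

None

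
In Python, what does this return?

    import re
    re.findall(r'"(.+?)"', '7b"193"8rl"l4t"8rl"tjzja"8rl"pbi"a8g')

['193', 'l4t', 'tjzja', 'pbi']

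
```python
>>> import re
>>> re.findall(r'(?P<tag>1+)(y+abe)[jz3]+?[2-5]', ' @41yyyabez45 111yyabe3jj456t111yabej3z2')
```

[('1', 'yyyabe'), ('111', 'yyabe'), ('111', 'yabe')]

With 2 capturing groups, `findall` returns a 2-tuple per match.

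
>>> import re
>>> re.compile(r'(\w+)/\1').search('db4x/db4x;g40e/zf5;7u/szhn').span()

A backreference is literal: `\1` must see the identical characters the first group matched.
The match spans [0:9] → 'db4x/db4x'.

(0, 9)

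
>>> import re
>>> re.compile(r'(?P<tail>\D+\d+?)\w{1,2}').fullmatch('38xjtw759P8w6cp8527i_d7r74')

The pattern matches one or more of a non-digit, then one or more of a digit (lazy) (captured as 'tail'); then 1 to 2 of a word character.
For `fullmatch`, every character of the input must be accounted for by the pattern.
Here the pattern can't cover the whole string, so the call returns None.

None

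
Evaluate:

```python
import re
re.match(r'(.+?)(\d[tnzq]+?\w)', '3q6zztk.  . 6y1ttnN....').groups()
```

This matches one or more of any character (lazy) (captured); then a digit, then one or more of one of [tnzq] (lazy), then a word character (captured).
The `?` after the quantifier makes it lazy — it takes as little as possible before letting the rest of the pattern try.
`match` is anchored at position 0; if the pattern doesn't fit there, it returns None.
The match spans [0:5] → '3q6zz'.
Captured: group 1 = '3q', group 2 = '6zz'.

('3q', '6zz')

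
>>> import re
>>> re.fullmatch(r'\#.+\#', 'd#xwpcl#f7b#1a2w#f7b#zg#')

For `fullmatch`, every character of the input must be accounted for by the pattern.
Here there's no way to consume every character, so the call returns None.

None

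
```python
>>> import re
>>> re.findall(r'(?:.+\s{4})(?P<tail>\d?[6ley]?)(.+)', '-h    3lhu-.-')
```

[('3l', 'hu-.-')]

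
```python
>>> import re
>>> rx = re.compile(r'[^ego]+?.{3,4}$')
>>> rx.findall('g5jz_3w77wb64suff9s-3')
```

This matches one or more of any character except [ego] (lazy); then 3 to 4 of any character; then anchored at the end.
Scanning left to right: at [1:21] → '5jz_3w77wb64suff9s-3'.
Since nothing is captured, `findall` lists the 1 matched substring directly.

['5jz_3w77wb64suff9s-3']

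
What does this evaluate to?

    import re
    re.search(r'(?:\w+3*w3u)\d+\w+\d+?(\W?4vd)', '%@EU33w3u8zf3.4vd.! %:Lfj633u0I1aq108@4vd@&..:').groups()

The match spans [2:17] → 'EU33w3u8zf3.4vd'.
Captured: group 1 = '.4vd'.

('.4vd',)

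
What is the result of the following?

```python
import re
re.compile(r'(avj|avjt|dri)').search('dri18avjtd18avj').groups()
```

('dri',)

The match spans [0:3] → 'dri'.
Captured: group 1 = 'dri'.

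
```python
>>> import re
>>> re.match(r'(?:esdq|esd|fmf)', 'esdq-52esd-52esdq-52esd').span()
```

Alternation isn't longest-match — the leftmost alternative that fits at this position is chosen.
`re.match` won't scan ahead — the pattern has to work from the very first character.
The match spans [0:4] → 'esdq'.

(0, 4)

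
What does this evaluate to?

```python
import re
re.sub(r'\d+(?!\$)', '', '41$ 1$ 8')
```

'1$ 1$ '

Because the assertion is negative and zero-width, positions next to the forbidden text are skipped.
Each match is replaced by ''.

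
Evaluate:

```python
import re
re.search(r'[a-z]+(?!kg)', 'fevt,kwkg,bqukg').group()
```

'fevt'

The negative lookahead/lookbehind blocks any match where the forbidden context is present.
Unlike `match`, `search` isn't anchored — it looks for the pattern anywhere in the string.
The match spans [0:4] → 'fevt'.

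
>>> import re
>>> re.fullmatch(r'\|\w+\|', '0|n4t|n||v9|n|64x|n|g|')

None

`re.fullmatch` requires the pattern to consume the entire string.
Here the pattern can't cover the whole string, so the call returns None.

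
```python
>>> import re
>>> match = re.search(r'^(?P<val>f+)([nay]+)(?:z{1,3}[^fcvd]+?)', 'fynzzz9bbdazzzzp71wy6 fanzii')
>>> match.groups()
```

('f', 'yn')

The pattern matches anchored at the start of the string; then one or more of a literal 'f' (captured as 'val'); then one or more of one of [nay] (captured); then 1 to 3 of the literal 'z', then one or more of any character except [fcvd] (lazy) (non-capturing group).
Lazy quantifiers expand one character at a time until the remainder of the pattern can match.
`re.search` scans for the first position where the pattern succeeds.
The match spans [0:7] → 'fynzzz9'.
Captured: group 1 = 'f', group 2 = 'yn'.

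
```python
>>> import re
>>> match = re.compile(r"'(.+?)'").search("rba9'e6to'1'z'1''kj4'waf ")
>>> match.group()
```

"'e6to'"

Because the quantifier is non-greedy, it stops expanding at the earliest point where the rest of the pattern can succeed.
The match spans [4:10] → "'e6to'".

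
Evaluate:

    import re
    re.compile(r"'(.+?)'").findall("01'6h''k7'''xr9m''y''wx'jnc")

['6h', 'k7', "'xr9m", 'y', 'wx']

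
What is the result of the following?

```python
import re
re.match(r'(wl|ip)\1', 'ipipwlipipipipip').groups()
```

The match spans [0:4] → 'ipip'.
Captured: group 1 = 'ip'.

('ip',)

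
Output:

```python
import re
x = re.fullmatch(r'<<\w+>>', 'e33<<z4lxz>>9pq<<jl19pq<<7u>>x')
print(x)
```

`fullmatch` succeeds only if the pattern covers the string from start to end.
Here the string isn't matched end-to-end, so the call returns None.

None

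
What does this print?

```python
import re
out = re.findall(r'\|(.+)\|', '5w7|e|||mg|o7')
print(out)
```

['e|||mg']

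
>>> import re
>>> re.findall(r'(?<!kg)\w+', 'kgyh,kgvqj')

The negative lookaround is zero-width — it rules out positions where the adjacent text would match, without consuming anything.
Walking the string: at [0:4] → 'kgyh'; at [5:10] → 'kgvqj'.
No capturing groups, so `findall` returns the 2 full match strings.

['kgyh', 'kgvqj']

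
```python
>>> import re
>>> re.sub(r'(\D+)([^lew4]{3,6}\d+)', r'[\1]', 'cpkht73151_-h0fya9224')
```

'[cpkht][_-h]'

This matches one or more of a non-digit (captured); then 3 to 6 of any character except [lew4], then one or more of a digit (captured).
Each match is replaced using the text its own group 1 captured.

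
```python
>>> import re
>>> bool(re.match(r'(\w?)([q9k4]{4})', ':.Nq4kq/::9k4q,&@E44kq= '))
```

`match` is anchored at position 0; if the pattern doesn't fit there, it returns None.
Here the string doesn't start with a match, so the call returns None, and `bool(None)` is False.

False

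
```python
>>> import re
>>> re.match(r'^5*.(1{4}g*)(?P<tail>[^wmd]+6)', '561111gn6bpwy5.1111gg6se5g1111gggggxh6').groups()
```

Pattern: anchored at the start of the string; then zero or more of the literal '5', then any character; then exactly 4 of a literal '1', then zero or more of a literal 'g' (captured); then one or more of any character except [wmd], then a literal '6' (captured as 'tail').
`re.match` won't scan ahead — the pattern has to work from the very first character.
The match spans [0:9] → '561111gn6'.
Captured: group 1 = '1111g', group 2 = 'n6'.

('1111g', 'n6')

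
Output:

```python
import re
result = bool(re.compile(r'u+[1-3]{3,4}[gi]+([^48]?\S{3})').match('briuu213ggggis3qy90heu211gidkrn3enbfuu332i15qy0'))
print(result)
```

This matches one or more of the literal 'u', then 3 to 4 of a character in [1-3]; then one or more of one of [gi]; then optionally any character except [48], then exactly 3 of a non-whitespace character (captured).
`match` is anchored at position 0; if the pattern doesn't fit there, it returns None.
Here the string doesn't start with a match, so the call returns None, and `bool(None)` is False.

False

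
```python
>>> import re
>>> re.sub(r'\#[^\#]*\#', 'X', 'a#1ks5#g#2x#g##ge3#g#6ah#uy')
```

'aXgXgXge3X6ah#uy'

Matches: at [1:7] → '#1ks5#'; at [8:12] → '#2x#'; at [13:15] → '##'; at [18:21] → '#g#'.
Every occurrence is swapped for 'X'.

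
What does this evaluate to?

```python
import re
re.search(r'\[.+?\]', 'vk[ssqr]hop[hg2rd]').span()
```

(2, 8)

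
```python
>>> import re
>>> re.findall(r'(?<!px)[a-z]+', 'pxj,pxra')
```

['pxj', 'pxra']

`(?!…)`/`(?<!…)` only lets a position through if the neighbouring text does NOT match; no characters are consumed.
`findall` yields the raw match text (2 of them) because the pattern has no groups.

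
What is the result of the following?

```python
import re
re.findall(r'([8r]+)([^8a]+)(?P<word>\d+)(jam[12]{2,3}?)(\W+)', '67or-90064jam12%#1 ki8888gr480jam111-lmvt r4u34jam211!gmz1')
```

[('r', '-9006', '4', 'jam12', '%#'), ('8888', 'gr4', '80', 'jam111', '-'), ('r', '4u3', '4', 'jam211', '!')]

This matches one or more of one of [8r] (captured); then one or more of any character except [8a] (captured); then one or more of a digit (captured as 'word'); then the literal 'jam', then 2 to 3 of one of [12] (lazy) (captured); then one or more of a non-word character (captured).
With 5 capturing groups, `findall` returns a 5-tuple per match.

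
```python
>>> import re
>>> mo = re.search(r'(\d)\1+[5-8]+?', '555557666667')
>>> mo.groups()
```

('5',)

The match spans [0:6] → '555557'.
Captured: group 1 = '5'.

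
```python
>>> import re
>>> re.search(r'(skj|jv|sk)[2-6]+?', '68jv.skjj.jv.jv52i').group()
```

'jv5'

`search` walks the string left to right and returns the first match it finds.
The match spans [13:16] → 'jv5'.
Captured: group 1 = 'jv'.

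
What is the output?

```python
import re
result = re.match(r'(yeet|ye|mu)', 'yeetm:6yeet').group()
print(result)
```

yeet

Branches in `(...|...)` are attempted left-to-right; the first branch that allows the whole pattern to succeed is taken.
`re.match` won't scan ahead — the pattern has to work from the very first character.
The match spans [0:4] → 'yeet'.
Captured: group 1 = 'yeet'.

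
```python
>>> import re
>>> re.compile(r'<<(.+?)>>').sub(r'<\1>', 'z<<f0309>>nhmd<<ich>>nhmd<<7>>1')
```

'z<f0309>nhmd<ich>nhmd<7>1'

Matches: at [1:10] → '<<f0309>>'; at [14:21] → '<<ich>>'; at [25:30] → '<<7>>'.
Each match is replaced using the text its own group 1 captured.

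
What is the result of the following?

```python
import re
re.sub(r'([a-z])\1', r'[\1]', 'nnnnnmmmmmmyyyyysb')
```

A backreference is literal: `\1` must see the identical characters the first group matched.
Each match is replaced using the text its own group 1 captured.

'[n][n]n[m][m][m][y][y]ysb'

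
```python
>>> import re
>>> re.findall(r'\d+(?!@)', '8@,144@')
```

Because the assertion is negative and zero-width, positions next to the forbidden text are skipped.
Scanning left to right: at [3:5] → '14'.
`findall` yields the raw match text (1 of them) because the pattern has no groups.

['14']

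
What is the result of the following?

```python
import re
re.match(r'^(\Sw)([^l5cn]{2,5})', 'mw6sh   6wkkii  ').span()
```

(0, 7)

Pattern: anchored at the start of the string; then a non-whitespace character, then the literal 'w' (captured); then 2 to 5 of any character except [l5cn] (captured).
`re.match` won't scan ahead — the pattern has to work from the very first character.
The match spans [0:7] → 'mw6sh  '.
Captured: group 1 = 'mw', group 2 = '6sh  '.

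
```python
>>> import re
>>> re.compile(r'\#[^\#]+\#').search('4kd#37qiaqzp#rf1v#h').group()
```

'#37qiaqzp#'

The match spans [3:13] → '#37qiaqzp#'.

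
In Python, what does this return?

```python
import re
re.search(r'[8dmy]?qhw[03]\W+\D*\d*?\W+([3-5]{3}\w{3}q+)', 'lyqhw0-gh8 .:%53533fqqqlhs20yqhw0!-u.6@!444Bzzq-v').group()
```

The match spans [1:23] → 'yqhw0-gh8 .:%53533fqqq'.

'yqhw0-gh8 .:%53533fqqq'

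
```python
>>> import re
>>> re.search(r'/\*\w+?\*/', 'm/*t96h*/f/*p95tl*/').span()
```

(1, 9)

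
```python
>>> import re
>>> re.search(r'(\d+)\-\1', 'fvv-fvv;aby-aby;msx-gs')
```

None

`\1` has to match the exact text group 1 already captured.
Here no position works, so the call returns None.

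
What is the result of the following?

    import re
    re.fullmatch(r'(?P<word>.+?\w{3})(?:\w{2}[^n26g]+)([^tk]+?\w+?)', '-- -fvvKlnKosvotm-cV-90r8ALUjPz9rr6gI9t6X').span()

(0, 41)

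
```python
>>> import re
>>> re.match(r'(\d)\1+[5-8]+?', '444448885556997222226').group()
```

The backreference `\1` re-matches whatever the first group consumed, character for character.
With `match`, the pattern is implicitly anchored at the beginning.
The match spans [0:6] → '444448'.
Captured: group 1 = '4'.

'444448'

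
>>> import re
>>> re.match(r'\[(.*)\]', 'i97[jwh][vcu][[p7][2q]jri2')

None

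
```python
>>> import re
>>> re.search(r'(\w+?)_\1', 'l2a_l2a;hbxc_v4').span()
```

(0, 7)

`\1` is not a pattern — it's the concrete string captured by group 1, re-applied verbatim.
The match spans [0:7] → 'l2a_l2a'.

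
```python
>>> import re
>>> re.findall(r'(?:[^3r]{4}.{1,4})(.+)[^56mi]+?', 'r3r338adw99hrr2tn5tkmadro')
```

['r2tn5tkmadr']

Because there's exactly one group, `findall` drops the full match and keeps group 1 from the one hit.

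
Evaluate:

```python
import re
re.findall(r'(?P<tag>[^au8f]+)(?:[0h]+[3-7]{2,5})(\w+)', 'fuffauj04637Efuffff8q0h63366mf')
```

[('j', 'Efuffff8q0h63366mf')]

2 groups means the one result is a tuple of 2 captured strings — 1 here.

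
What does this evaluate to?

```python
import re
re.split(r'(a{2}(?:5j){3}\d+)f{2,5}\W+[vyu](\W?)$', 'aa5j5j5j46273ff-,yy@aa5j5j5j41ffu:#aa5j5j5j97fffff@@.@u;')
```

Pattern: exactly 2 of the literal 'a', then the literal '5j' repeated 3 times, then one or more of a digit (captured); then 2 to 5 of the literal 'f', then one or more of a non-word character, then one of [vyu]; then optionally a non-word character (captured); then anchored at the end.
Matches to split on: at [35:56] → 'aa5j5j5j97fffff@@.@u;'.
With a capturing group present, the delimiter's captured portion is kept in the result list.

['aa5j5j5j46273ff-,yy@aa5j5j5j41ffu:#', 'aa5j5j5j97', ';', '']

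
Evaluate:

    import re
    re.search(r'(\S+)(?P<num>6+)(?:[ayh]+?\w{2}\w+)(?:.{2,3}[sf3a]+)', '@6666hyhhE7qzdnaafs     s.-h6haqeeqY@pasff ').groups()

('@666', '6')

The pattern matches one or more of a non-whitespace character (captured); then one or more of a literal '6' (captured as 'num'); then one or more of one of [ayh] (lazy), then exactly 2 of a word character, then one or more of a word character (non-capturing group); then 2 to 3 of any character, then one or more of one of [sf3a] (non-capturing group).
`re.search` scans for the first position where the pattern succeeds.
The match spans [0:19] → '@6666hyhhE7qzdnaafs'.
Captured: group 1 = '@666', group 2 = '6'.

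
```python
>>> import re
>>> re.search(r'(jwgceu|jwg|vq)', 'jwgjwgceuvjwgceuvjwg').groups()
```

`re.search` tries every starting position until one works.
The match spans [0:3] → 'jwg'.
Captured: group 1 = 'jwg'.

('jwg',)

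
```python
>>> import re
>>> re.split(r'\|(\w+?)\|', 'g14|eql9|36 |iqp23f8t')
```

['g14', 'eql9', '36 |iqp23f8t']

With a capturing group present, the delimiter's captured portion is kept in the result list.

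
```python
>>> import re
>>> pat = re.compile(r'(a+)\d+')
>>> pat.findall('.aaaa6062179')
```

['aaaa']

This matches one or more of a literal 'a' (captured); then one or more of a digit.
Matches: at [1:12] match 'aaaa6062179', group 1 = 'aaaa'.
`findall` collects group 1 from the one match (1 total).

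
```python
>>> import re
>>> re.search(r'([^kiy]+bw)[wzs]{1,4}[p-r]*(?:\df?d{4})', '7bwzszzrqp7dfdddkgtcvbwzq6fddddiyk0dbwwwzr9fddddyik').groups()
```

Pattern: one or more of any character except [kiy], then the literal 'bw' (captured); then 1 to 4 of one of [wzs], then zero or more of a character in [p-r]; then a digit, then optionally the literal 'f', then exactly 4 of the literal 'd' (non-capturing group).
Unlike `match`, `search` isn't anchored — it looks for the pattern anywhere in the string.
The match spans [17:31] → 'gtcvbwzq6fdddd'.
Captured: group 1 = 'gtcvbw'.

('gtcvbw',)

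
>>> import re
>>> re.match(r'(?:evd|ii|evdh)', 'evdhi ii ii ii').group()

'evd'

`|` is ordered: at each position the engine commits to the first alternative that works.
With `match`, the pattern is implicitly anchored at the beginning.
The match spans [0:3] → 'evd'.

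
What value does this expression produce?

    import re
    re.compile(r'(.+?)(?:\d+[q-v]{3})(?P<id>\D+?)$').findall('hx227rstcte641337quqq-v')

This matches one or more of any character (lazy) (captured); then one or more of a digit, then exactly 3 of a character in [q-v] (non-capturing group); then one or more of a non-digit (lazy) (captured as 'id'); then anchored at the end.
Walking the string: at [0:23] match 'hx227rstcte641337quqq-v', groups = ('hx227rstcte', 'q-v').
`findall` packs the 2 group values into a tuple for every match.

[('hx227rstcte', 'q-v')]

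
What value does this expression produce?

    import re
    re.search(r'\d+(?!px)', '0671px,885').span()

The negative lookahead/lookbehind blocks any match where the forbidden context is present.
`re.search` tries every starting position until one works.
The match spans [0:3] → '067'.

(0, 3)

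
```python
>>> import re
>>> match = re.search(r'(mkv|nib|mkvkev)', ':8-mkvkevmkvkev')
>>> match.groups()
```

('mkv',)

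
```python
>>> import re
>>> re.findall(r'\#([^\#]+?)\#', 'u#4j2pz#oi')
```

['4j2pz']

Because there's exactly one group, `findall` drops the full match and keeps group 1 from the one hit.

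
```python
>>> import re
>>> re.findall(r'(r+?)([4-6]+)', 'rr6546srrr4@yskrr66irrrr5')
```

[('rr', '6546'), ('rrr', '4'), ('rr', '66'), ('rrrr', '5')]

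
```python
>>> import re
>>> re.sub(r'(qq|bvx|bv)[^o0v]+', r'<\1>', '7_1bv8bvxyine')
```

'7_1<bv>vxyine'

`\1` in the replacement pulls in group 1's text for each match.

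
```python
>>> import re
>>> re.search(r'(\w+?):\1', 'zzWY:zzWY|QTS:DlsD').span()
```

(0, 9)

`\1` has to match the exact text group 1 already captured.
`re.search` tries every starting position until one works.
The match spans [0:9] → 'zzWY:zzWY'.
Captured: group 1 = 'zzWY'.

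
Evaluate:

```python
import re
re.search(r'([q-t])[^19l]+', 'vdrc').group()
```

'rc'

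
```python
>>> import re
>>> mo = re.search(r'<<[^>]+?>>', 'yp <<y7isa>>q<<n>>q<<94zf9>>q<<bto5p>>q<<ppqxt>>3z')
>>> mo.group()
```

'<<y7isa>>'

`re.search` scans for the first position where the pattern succeeds.
The match spans [3:12] → '<<y7isa>>'.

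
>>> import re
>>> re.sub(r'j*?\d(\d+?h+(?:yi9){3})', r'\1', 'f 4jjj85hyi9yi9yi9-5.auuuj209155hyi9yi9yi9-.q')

This matches zero or more of a literal 'j' (lazy), then a digit; then one or more of a digit (lazy), then one or more of the literal 'h', then the literal 'yi9' repeated 3 times (captured).
Matches: at [3:18] → 'jjj85hyi9yi9yi9'; at [25:42] → 'j209155hyi9yi9yi9'.
`\1` in the replacement pulls in group 1's text for each match.

'f 45hyi9yi9yi9-5.auuu09155hyi9yi9yi9-.q'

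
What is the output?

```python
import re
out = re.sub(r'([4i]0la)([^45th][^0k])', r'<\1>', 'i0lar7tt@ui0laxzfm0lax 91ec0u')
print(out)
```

<i0la>tt@u<i0la>fm0lax 91ec0u

This matches one of [4i], then the literal '0la' (captured); then any character except [45th], then any character except [0k] (captured).
Matches: at [0:6] → 'i0lar7'; at [10:16] → 'i0laxz'.
`\1` in the replacement pulls in group 1's text for each match.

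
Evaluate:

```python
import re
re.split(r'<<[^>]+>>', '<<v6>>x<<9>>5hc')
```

`split` removes every match and returns the 3 fragments in between.

['', 'x', '5hc']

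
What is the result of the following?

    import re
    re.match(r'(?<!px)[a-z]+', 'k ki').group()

'k'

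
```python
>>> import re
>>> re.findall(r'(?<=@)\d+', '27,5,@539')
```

['539']

The lookaround is zero-width — it requires the adjacent text to match without consuming it, so the asserted text isn't part of the match.
Since nothing is captured, `findall` lists the 1 matched substring directly.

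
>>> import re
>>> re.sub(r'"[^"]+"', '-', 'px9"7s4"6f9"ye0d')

Matches: at [3:8] → '"7s4"'.
Each match is replaced by '-'.

'px9-6f9"ye0d'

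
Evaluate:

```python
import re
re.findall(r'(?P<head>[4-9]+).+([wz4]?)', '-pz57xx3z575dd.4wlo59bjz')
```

Pattern: one or more of a character in [4-9] (captured as 'head'); then one or more of any character; then optionally one of [wz4] (captured).
`findall` packs the 2 group values into a tuple for every match.

[('57', '')]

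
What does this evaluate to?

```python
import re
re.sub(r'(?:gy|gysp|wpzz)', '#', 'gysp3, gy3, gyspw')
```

Alternation isn't longest-match — the leftmost alternative that fits at this position is chosen.
Each match is replaced by '#'.

'#sp3, #3, #spw'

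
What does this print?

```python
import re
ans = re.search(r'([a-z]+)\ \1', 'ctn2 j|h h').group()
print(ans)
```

h h

`\1` is not a pattern — it's the concrete string captured by group 1, re-applied verbatim.
The match spans [7:10] → 'h h'.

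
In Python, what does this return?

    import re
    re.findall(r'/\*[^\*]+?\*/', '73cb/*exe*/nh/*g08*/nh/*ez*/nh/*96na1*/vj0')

Scanning left to right: at [4:11] → '/*exe*/'; at [13:20] → '/*g08*/'; at [22:28] → '/*ez*/'; at [30:39] → '/*96na1*/'.
With no groups in the pattern, `findall` gives back each whole match — 4 here.

['/*exe*/', '/*g08*/', '/*ez*/', '/*96na1*/']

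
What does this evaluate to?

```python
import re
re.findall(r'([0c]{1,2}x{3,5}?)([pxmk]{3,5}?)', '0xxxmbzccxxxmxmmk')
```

The pattern matches 1 to 2 of one of [0c], then 3 to 5 of the literal 'x' (lazy) (captured); then 3 to 5 of one of [pxmk] (lazy) (captured).
With the lazy modifier that quantifier settles for the fewest repetitions that let the rest of the pattern succeed (the atoms after it are unaffected and can still be greedy).
Matches: at [7:15] match 'ccxxxmxm', groups = ('ccxxx', 'mxm').
`findall` packs the 2 group values into a tuple for every match.

[('ccxxx', 'mxm')]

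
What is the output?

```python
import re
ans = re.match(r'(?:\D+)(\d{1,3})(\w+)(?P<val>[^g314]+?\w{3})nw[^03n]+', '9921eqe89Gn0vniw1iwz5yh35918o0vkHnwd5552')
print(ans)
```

None

`re.match` won't scan ahead — the pattern has to work from the very first character.
Here the string doesn't start with a match, so the call returns None.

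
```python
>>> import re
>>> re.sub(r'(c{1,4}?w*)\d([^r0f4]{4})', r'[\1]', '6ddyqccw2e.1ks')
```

'6ddyq[ccw]s'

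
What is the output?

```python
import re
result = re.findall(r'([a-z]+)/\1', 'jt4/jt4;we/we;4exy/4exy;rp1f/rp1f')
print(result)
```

['we']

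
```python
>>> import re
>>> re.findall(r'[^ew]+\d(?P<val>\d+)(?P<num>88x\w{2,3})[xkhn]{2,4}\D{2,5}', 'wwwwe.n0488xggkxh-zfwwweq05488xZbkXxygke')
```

[('4', '88xggk')]

This matches one or more of any character except [ew], then a digit; then one or more of a digit (captured as 'val'); then the literal '88x', then 2 to 3 of a word character (captured as 'num'); then 2 to 4 of one of [xkhn], then 2 to 5 of a non-digit.
Walking the string: at [5:22] match '.n0488xggkxh-zfww', groups = ('4', '88xggk').
`findall` packs the 2 group values into a tuple for every match.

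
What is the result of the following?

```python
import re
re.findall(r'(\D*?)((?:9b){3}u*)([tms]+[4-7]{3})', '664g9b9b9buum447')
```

[('g', '9b9b9buu', 'm447')]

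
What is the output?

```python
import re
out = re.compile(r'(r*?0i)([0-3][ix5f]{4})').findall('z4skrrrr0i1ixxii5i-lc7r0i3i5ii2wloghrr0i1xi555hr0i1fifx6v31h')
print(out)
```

Pattern: zero or more of the literal 'r' (lazy), then the literal '0i' (captured); then a character in [0-3], then exactly 4 of one of [ix5f] (captured).
Matches: at [4:15] match 'rrrr0i1ixxi', groups = ('rrrr0i', '1ixxi'); at [22:30] match 'r0i3i5ii', groups = ('r0i', '3i5ii'); at [36:45] match 'rr0i1xi55', groups = ('rr0i', '1xi55'); at [47:55] match 'r0i1fifx', groups = ('r0i', '1fifx').
Multiple groups make `findall` return tuples — one 2-tuple for each match.

[('rrrr0i', '1ixxi'), ('r0i', '3i5ii'), ('rr0i', '1xi55'), ('r0i', '1fifx')]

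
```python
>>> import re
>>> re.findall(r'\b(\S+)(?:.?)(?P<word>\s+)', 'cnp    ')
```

[('cnp', '   ')]

Pattern: a word boundary (`\b`, zero-width); then one or more of a non-whitespace character (captured); then optionally any character (non-capturing group); then one or more of whitespace (captured as 'word').
Matches: at [0:7] match 'cnp    ', groups = ('cnp', '   ').
`findall` packs the 2 group values into a tuple for every match.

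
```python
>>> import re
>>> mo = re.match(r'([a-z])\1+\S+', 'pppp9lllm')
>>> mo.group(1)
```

`\1` has to match the exact text group 1 already captured.
With `match`, the pattern is implicitly anchored at the beginning.
The match spans [0:9] → 'pppp9lllm'.
Captured: group 1 = 'p'.

'p'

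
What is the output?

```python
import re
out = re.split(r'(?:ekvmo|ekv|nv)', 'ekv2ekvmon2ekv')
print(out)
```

['', '2', 'n2', '']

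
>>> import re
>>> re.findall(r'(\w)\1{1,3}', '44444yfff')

The backreference `\1` re-matches whatever the first group consumed, character for character.
Because there's exactly one group, `findall` drops the full match and keeps group 1 from each hit.

['4', 'f']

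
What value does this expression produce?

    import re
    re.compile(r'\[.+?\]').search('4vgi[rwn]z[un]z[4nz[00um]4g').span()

The match spans [4:9] → '[rwn]'.

(4, 9)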